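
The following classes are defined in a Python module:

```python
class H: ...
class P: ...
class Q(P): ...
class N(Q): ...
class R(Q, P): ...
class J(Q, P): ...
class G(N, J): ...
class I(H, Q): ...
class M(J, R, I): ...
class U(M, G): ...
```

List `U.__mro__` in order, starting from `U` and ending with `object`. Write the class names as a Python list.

[U, M, G, N, J, R, I, H, Q, P, object]

L[U] = U + merge(L[M], L[G], [M G])
  take M:  [M J R I H Q P object] + [G N J Q P object] + [M G]
  take G:  [J R I H Q P object] + [G N J Q P object] + [G]
  take N:  [J R I H Q P object] + [N J Q P object]
  take J:  [J R I H Q P object] + [J Q P object]
  take R:  [R I H Q P object] + [Q P object]
  take I:  [I H Q P object] + [Q P object]
  take H:  [H Q P object] + [Q P object]
  take Q:  [Q P object] + [Q P object]
  take P:  [P object] + [P object]
  take object:  [object] + [object]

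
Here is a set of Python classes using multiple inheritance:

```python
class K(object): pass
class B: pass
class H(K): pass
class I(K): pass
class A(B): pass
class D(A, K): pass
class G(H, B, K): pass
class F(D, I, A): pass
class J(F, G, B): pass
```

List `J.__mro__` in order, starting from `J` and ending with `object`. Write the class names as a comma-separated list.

J, F, D, I, A, G, H, B, K, object

L[J] = J + merge(L[F], L[G], L[B], [F G B])
  take F:  [F D I A B K object] + [G H B K object] + [B object] + [F G B]
  take D:  [D I A B K object] + [G H B K object] + [B object] + [G B]
  take I:  [I A B K object] + [G H B K object] + [B object] + [G B]
  take A:  [A B K object] + [G H B K object] + [B object] + [G B]
  take G:  [B K object] + [G H B K object] + [B object] + [G B]
  take H:  [B K object] + [H B K object] + [B object] + [B]
  take B:  [B K object] + [B K object] + [B object] + [B]
  take K:  [K object] + [K object] + [object]
  take object:  [object] + [object] + [object]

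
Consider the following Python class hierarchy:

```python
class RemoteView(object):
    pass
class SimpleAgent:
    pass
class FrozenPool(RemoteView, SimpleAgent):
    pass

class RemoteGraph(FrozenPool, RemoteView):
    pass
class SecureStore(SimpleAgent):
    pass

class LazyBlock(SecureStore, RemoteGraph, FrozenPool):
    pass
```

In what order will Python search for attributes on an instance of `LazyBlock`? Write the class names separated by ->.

LazyBlock -> SecureStore -> RemoteGraph -> FrozenPool -> RemoteView -> SimpleAgent -> object

L[LazyBlock] = LazyBlock + merge(L[SecureStore], L[RemoteGraph], L[FrozenPool], [SecureStore RemoteGraph FrozenPool])
  take SecureStore:  [SecureStore SimpleAgent object] + [RemoteGraph FrozenPool RemoteView SimpleAgent object] + [FrozenPool RemoteView SimpleAgent object] + [SecureStore RemoteGraph FrozenPool]
  take RemoteGraph:  [SimpleAgent object] + [RemoteGraph FrozenPool RemoteView SimpleAgent object] + [FrozenPool RemoteView SimpleAgent object] + [RemoteGraph FrozenPool]
  take FrozenPool:  [SimpleAgent object] + [FrozenPool RemoteView SimpleAgent object] + [FrozenPool RemoteView SimpleAgent object] + [FrozenPool]
  take RemoteView:  [SimpleAgent object] + [RemoteView SimpleAgent object] + [RemoteView SimpleAgent object]
  take SimpleAgent:  [SimpleAgent object] + [SimpleAgent object] + [SimpleAgent object]
  take object:  [object] + [object] + [object]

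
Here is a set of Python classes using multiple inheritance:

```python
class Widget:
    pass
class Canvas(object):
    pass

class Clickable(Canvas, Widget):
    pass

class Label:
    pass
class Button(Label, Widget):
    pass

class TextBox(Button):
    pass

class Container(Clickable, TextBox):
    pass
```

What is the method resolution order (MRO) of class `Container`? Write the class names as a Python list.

[Container, Clickable, Canvas, TextBox, Button, Label, Widget, object]

L[Container] = Container + merge(L[Clickable], L[TextBox], [Clickable TextBox])
  take Clickable:  [Clickable Canvas Widget object] + [TextBox Button Label Widget object] + [Clickable TextBox]
  take Canvas:  [Canvas Widget object] + [TextBox Button Label Widget object] + [TextBox]
  take TextBox:  [Widget object] + [TextBox Button Label Widget object] + [TextBox]
  take Button:  [Widget object] + [Button Label Widget object]
  take Label:  [Widget object] + [Label Widget object]
  take Widget:  [Widget object] + [Widget object]
  take object:  [object] + [object]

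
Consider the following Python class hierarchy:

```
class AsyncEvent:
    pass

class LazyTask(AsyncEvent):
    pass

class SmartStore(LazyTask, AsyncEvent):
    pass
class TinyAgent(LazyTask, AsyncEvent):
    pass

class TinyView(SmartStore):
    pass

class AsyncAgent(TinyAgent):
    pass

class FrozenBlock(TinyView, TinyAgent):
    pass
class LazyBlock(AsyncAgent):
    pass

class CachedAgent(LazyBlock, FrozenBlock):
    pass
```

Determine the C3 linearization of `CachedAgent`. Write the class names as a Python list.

[CachedAgent, LazyBlock, AsyncAgent, FrozenBlock, TinyView, SmartStore, TinyAgent, LazyTask, AsyncEvent, object]

L[CachedAgent] = CachedAgent + merge(L[LazyBlock], L[FrozenBlock], [LazyBlock FrozenBlock])
  take LazyBlock:  [LazyBlock AsyncAgent TinyAgent LazyTask AsyncEvent object] + [FrozenBlock TinyView SmartStore TinyAgent LazyTask AsyncEvent object] + [LazyBlock FrozenBlock]
  take AsyncAgent:  [AsyncAgent TinyAgent LazyTask AsyncEvent object] + [FrozenBlock TinyView SmartStore TinyAgent LazyTask AsyncEvent object] + [FrozenBlock]
  take FrozenBlock:  [TinyAgent LazyTask AsyncEvent object] + [FrozenBlock TinyView SmartStore TinyAgent LazyTask AsyncEvent object] + [FrozenBlock]
  take TinyView:  [TinyAgent LazyTask AsyncEvent object] + [TinyView SmartStore TinyAgent LazyTask AsyncEvent object]
  take SmartStore:  [TinyAgent LazyTask AsyncEvent object] + [SmartStore TinyAgent LazyTask AsyncEvent object]
  take TinyAgent:  [TinyAgent LazyTask AsyncEvent object] + [TinyAgent LazyTask AsyncEvent object]
  take LazyTask:  [LazyTask AsyncEvent object] + [LazyTask AsyncEvent object]
  take AsyncEvent:  [AsyncEvent object] + [AsyncEvent object]
  take object:  [object] + [object]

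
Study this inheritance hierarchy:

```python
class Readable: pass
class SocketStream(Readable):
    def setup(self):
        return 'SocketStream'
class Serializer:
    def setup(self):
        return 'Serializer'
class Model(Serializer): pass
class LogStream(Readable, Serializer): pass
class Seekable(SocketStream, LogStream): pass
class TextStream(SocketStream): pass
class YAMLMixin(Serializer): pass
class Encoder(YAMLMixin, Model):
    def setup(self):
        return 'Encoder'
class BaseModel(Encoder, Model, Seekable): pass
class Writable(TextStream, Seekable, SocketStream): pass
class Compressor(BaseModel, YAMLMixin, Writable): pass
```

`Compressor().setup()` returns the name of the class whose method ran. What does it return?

L[Compressor] = Compressor + merge(L[BaseModel], L[YAMLMixin], L[Writable], [BaseModel YAMLMixin Writable])
  take BaseModel:  [BaseModel Encoder YAMLMixin Model Seekable SocketStream LogStream Readable Serializer object] + [YAMLMixin Serializer object] + [Writable TextStream Seekable SocketStream LogStream Readable Serializer object] + [BaseModel YAMLMixin Writable]
  take Encoder:  [Encoder YAMLMixin Model Seekable SocketStream LogStream Readable Serializer object] + [YAMLMixin Serializer object] + [Writable TextStream Seekable SocketStream LogStream Readable Serializer object] + [YAMLMixin Writable]
  take YAMLMixin:  [YAMLMixin Model Seekable SocketStream LogStream Readable Serializer object] + [YAMLMixin Serializer object] + [Writable TextStream Seekable SocketStream LogStream Readable Serializer object] + [YAMLMixin Writable]
  take Model:  [Model Seekable SocketStream LogStream Readable Serializer object] + [Serializer object] + [Writable TextStream Seekable SocketStream LogStream Readable Serializer object] + [Writable]
  take Writable:  [Seekable SocketStream LogStream Readable Serializer object] + [Serializer object] + [Writable TextStream Seekable SocketStream LogStream Readable Serializer object] + [Writable]
  take TextStream:  [Seekable SocketStream LogStream Readable Serializer object] + [Serializer object] + [TextStream Seekable SocketStream LogStream Readable Serializer object]
  take Seekable:  [Seekable SocketStream LogStream Readable Serializer object] + [Serializer object] + [Seekable SocketStream LogStream Readable Serializer object]
  take SocketStream:  [SocketStream LogStream Readable Serializer object] + [Serializer object] + [SocketStream LogStream Readable Serializer object]
  take LogStream:  [LogStream Readable Serializer object] + [Serializer object] + [LogStream Readable Serializer object]
  take Readable:  [Readable Serializer object] + [Serializer object] + [Readable Serializer object]
  take Serializer:  [Serializer object] + [Serializer object] + [Serializer object]
  take object:  [object] + [object] + [object]
MRO: Compressor BaseModel Encoder YAMLMixin Model Writable TextStream Seekable SocketStream LogStream Readable Serializer object
setup is defined in: Encoder, Serializer, SocketStream. First along the MRO is Encoder.

Encoder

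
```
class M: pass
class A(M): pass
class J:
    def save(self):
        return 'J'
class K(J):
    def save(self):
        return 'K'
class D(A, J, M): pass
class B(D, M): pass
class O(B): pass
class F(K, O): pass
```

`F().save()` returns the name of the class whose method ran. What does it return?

L[F] = F + merge(L[K], L[O], [K O])
  take K:  [K J object] + [O B D A J M object] + [K O]
  take O:  [J object] + [O B D A J M object] + [O]
  take B:  [J object] + [B D A J M object]
  take D:  [J object] + [D A J M object]
  take A:  [J object] + [A J M object]
  take J:  [J object] + [J M object]
  take M:  [object] + [M object]
  take object:  [object] + [object]
MRO: F K O B D A J M object
save is defined in: J, K. First along the MRO is K.

K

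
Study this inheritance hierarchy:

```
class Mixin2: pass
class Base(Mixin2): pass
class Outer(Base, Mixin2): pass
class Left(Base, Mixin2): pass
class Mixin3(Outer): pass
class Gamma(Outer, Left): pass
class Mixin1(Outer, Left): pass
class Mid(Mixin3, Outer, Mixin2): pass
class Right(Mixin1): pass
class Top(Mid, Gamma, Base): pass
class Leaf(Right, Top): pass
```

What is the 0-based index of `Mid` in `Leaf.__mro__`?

4

L[Leaf] = Leaf + merge(L[Right], L[Top], [Right Top])
  take Right:  [Right Mixin1 Outer Left Base Mixin2 object] + [Top Mid Mixin3 Gamma Outer Left Base Mixin2 object] + [Right Top]
  take Mixin1:  [Mixin1 Outer Left Base Mixin2 object] + [Top Mid Mixin3 Gamma Outer Left Base Mixin2 object] + [Top]
  take Top:  [Outer Left Base Mixin2 object] + [Top Mid Mixin3 Gamma Outer Left Base Mixin2 object] + [Top]
  take Mid:  [Outer Left Base Mixin2 object] + [Mid Mixin3 Gamma Outer Left Base Mixin2 object]
  take Mixin3:  [Outer Left Base Mixin2 object] + [Mixin3 Gamma Outer Left Base Mixin2 object]
  take Gamma:  [Outer Left Base Mixin2 object] + [Gamma Outer Left Base Mixin2 object]
  take Outer:  [Outer Left Base Mixin2 object] + [Outer Left Base Mixin2 object]
  take Left:  [Left Base Mixin2 object] + [Left Base Mixin2 object]
  take Base:  [Base Mixin2 object] + [Base Mixin2 object]
  take Mixin2:  [Mixin2 object] + [Mixin2 object]
  take object:  [object] + [object]
MRO: Leaf Right Mixin1 Top Mid Mixin3 Gamma Outer Left Base Mixin2 object
Mid sits at index 4.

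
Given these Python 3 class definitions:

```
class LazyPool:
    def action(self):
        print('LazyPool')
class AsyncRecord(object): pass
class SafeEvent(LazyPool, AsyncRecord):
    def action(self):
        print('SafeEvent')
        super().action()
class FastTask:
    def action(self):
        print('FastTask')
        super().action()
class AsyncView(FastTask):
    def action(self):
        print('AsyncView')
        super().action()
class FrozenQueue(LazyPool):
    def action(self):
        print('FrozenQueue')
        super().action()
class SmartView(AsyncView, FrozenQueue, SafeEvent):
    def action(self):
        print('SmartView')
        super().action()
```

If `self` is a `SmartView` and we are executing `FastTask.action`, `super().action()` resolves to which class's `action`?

L[SmartView] = SmartView + merge(L[AsyncView], L[FrozenQueue], L[SafeEvent], [AsyncView FrozenQueue SafeEvent])
  take AsyncView:  [AsyncView FastTask object] + [FrozenQueue LazyPool object] + [SafeEvent LazyPool AsyncRecord object] + [AsyncView FrozenQueue SafeEvent]
  take FastTask:  [FastTask object] + [FrozenQueue LazyPool object] + [SafeEvent LazyPool AsyncRecord object] + [FrozenQueue SafeEvent]
  take FrozenQueue:  [object] + [FrozenQueue LazyPool object] + [SafeEvent LazyPool AsyncRecord object] + [FrozenQueue SafeEvent]
  take SafeEvent:  [object] + [LazyPool object] + [SafeEvent LazyPool AsyncRecord object] + [SafeEvent]
  take LazyPool:  [object] + [LazyPool object] + [LazyPool AsyncRecord object]
  take AsyncRecord:  [object] + [object] + [AsyncRecord object]
  take object:  [object] + [object] + [object]
MRO: SmartView AsyncView FastTask FrozenQueue SafeEvent LazyPool AsyncRecord object
super() in FastTask.action on a SmartView instance goes to the class after FastTask in SmartView's MRO: FrozenQueue.

FrozenQueue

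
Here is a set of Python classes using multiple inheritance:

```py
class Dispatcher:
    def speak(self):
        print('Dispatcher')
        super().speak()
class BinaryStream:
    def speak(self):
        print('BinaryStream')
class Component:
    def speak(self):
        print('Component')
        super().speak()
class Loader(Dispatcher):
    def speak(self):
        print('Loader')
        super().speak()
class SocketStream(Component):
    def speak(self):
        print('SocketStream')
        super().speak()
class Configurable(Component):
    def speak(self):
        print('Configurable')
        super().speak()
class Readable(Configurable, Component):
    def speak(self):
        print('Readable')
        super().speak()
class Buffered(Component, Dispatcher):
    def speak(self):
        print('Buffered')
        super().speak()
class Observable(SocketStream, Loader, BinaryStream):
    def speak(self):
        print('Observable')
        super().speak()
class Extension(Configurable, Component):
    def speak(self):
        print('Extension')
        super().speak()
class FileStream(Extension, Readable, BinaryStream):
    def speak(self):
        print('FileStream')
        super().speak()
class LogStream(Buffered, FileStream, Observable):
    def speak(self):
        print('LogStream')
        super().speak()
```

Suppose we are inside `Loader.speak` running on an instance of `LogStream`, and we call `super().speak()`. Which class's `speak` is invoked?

L[LogStream] = LogStream + merge(L[Buffered], L[FileStream], L[Observable], [Buffered FileStream Observable])
  take Buffered:  [Buffered Component Dispatcher object] + [FileStream Extension Readable Configurable Component BinaryStream object] + [Observable SocketStream Component Loader Dispatcher BinaryStream object] + [Buffered FileStream Observable]
  take FileStream:  [Component Dispatcher object] + [FileStream Extension Readable Configurable Component BinaryStream object] + [Observable SocketStream Component Loader Dispatcher BinaryStream object] + [FileStream Observable]
  take Extension:  [Component Dispatcher object] + [Extension Readable Configurable Component BinaryStream object] + [Observable SocketStream Component Loader Dispatcher BinaryStream object] + [Observable]
  take Readable:  [Component Dispatcher object] + [Readable Configurable Component BinaryStream object] + [Observable SocketStream Component Loader Dispatcher BinaryStream object] + [Observable]
  take Configurable:  [Component Dispatcher object] + [Configurable Component BinaryStream object] + [Observable SocketStream Component Loader Dispatcher BinaryStream object] + [Observable]
  take Observable:  [Component Dispatcher object] + [Component BinaryStream object] + [Observable SocketStream Component Loader Dispatcher BinaryStream object] + [Observable]
  take SocketStream:  [Component Dispatcher object] + [Component BinaryStream object] + [SocketStream Component Loader Dispatcher BinaryStream object]
  take Component:  [Component Dispatcher object] + [Component BinaryStream object] + [Component Loader Dispatcher BinaryStream object]
  take Loader:  [Dispatcher object] + [BinaryStream object] + [Loader Dispatcher BinaryStream object]
  take Dispatcher:  [Dispatcher object] + [BinaryStream object] + [Dispatcher BinaryStream object]
  take BinaryStream:  [object] + [BinaryStream object] + [BinaryStream object]
  take object:  [object] + [object] + [object]
MRO: LogStream Buffered FileStream Extension Readable Configurable Observable SocketStream Component Loader Dispatcher BinaryStream object
super() in Loader.speak on a LogStream instance goes to the class after Loader in LogStream's MRO: Dispatcher.

Dispatcher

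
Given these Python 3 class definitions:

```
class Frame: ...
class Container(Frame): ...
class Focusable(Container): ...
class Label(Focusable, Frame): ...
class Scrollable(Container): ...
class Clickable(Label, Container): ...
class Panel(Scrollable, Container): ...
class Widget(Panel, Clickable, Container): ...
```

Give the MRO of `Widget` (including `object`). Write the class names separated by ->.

L[Widget] = Widget + merge(L[Panel], L[Clickable], L[Container], [Panel Clickable Container])
  take Panel:  [Panel Scrollable Container Frame object] + [Clickable Label Focusable Container Frame object] + [Container Frame object] + [Panel Clickable Container]
  take Scrollable:  [Scrollable Container Frame object] + [Clickable Label Focusable Container Frame object] + [Container Frame object] + [Clickable Container]
  take Clickable:  [Container Frame object] + [Clickable Label Focusable Container Frame object] + [Container Frame object] + [Clickable Container]
  take Label:  [Container Frame object] + [Label Focusable Container Frame object] + [Container Frame object] + [Container]
  take Focusable:  [Container Frame object] + [Focusable Container Frame object] + [Container Frame object] + [Container]
  take Container:  [Container Frame object] + [Container Frame object] + [Container Frame object] + [Container]
  take Frame:  [Frame object] + [Frame object] + [Frame object]
  take object:  [object] + [object] + [object]

Widget -> Panel -> Scrollable -> Clickable -> Label -> Focusable -> Container -> Frame -> object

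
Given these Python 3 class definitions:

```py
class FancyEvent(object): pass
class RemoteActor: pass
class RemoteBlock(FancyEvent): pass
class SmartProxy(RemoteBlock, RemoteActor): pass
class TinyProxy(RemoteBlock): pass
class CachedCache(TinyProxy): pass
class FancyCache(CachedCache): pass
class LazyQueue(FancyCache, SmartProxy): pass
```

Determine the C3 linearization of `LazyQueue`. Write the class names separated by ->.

LazyQueue -> FancyCache -> CachedCache -> TinyProxy -> SmartProxy -> RemoteBlock -> FancyEvent -> RemoteActor -> object

L[LazyQueue] = LazyQueue + merge(L[FancyCache], L[SmartProxy], [FancyCache SmartProxy])
  take FancyCache:  [FancyCache CachedCache TinyProxy RemoteBlock FancyEvent object] + [SmartProxy RemoteBlock FancyEvent RemoteActor object] + [FancyCache SmartProxy]
  take CachedCache:  [CachedCache TinyProxy RemoteBlock FancyEvent object] + [SmartProxy RemoteBlock FancyEvent RemoteActor object] + [SmartProxy]
  take TinyProxy:  [TinyProxy RemoteBlock FancyEvent object] + [SmartProxy RemoteBlock FancyEvent RemoteActor object] + [SmartProxy]
  take SmartProxy:  [RemoteBlock FancyEvent object] + [SmartProxy RemoteBlock FancyEvent RemoteActor object] + [SmartProxy]
  take RemoteBlock:  [RemoteBlock FancyEvent object] + [RemoteBlock FancyEvent RemoteActor object]
  take FancyEvent:  [FancyEvent object] + [FancyEvent RemoteActor object]
  take RemoteActor:  [object] + [RemoteActor object]
  take object:  [object] + [object]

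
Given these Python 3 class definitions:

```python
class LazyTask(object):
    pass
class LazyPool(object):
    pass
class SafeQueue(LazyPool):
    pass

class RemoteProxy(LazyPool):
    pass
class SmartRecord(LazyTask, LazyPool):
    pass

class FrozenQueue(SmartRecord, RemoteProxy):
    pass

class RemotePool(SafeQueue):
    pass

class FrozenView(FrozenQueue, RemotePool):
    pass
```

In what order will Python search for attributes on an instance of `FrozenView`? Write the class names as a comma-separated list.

L[FrozenView] = FrozenView + merge(L[FrozenQueue], L[RemotePool], [FrozenQueue RemotePool])
  take FrozenQueue:  [FrozenQueue SmartRecord LazyTask RemoteProxy LazyPool object] + [RemotePool SafeQueue LazyPool object] + [FrozenQueue RemotePool]
  take SmartRecord:  [SmartRecord LazyTask RemoteProxy LazyPool object] + [RemotePool SafeQueue LazyPool object] + [RemotePool]
  take LazyTask:  [LazyTask RemoteProxy LazyPool object] + [RemotePool SafeQueue LazyPool object] + [RemotePool]
  take RemoteProxy:  [RemoteProxy LazyPool object] + [RemotePool SafeQueue LazyPool object] + [RemotePool]
  take RemotePool:  [LazyPool object] + [RemotePool SafeQueue LazyPool object] + [RemotePool]
  take SafeQueue:  [LazyPool object] + [SafeQueue LazyPool object]
  take LazyPool:  [LazyPool object] + [LazyPool object]
  take object:  [object] + [object]

FrozenView, FrozenQueue, SmartRecord, LazyTask, RemoteProxy, RemotePool, SafeQueue, LazyPool, object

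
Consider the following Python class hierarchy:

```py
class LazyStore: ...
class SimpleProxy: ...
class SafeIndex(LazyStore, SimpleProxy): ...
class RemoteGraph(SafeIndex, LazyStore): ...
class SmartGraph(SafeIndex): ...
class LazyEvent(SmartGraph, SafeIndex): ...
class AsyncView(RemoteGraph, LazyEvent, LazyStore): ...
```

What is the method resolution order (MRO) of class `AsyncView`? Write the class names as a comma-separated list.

L[AsyncView] = AsyncView + merge(L[RemoteGraph], L[LazyEvent], L[LazyStore], [RemoteGraph LazyEvent LazyStore])
  take RemoteGraph:  [RemoteGraph SafeIndex LazyStore SimpleProxy object] + [LazyEvent SmartGraph SafeIndex LazyStore SimpleProxy object] + [LazyStore object] + [RemoteGraph LazyEvent LazyStore]
  take LazyEvent:  [SafeIndex LazyStore SimpleProxy object] + [LazyEvent SmartGraph SafeIndex LazyStore SimpleProxy object] + [LazyStore object] + [LazyEvent LazyStore]
  take SmartGraph:  [SafeIndex LazyStore SimpleProxy object] + [SmartGraph SafeIndex LazyStore SimpleProxy object] + [LazyStore object] + [LazyStore]
  take SafeIndex:  [SafeIndex LazyStore SimpleProxy object] + [SafeIndex LazyStore SimpleProxy object] + [LazyStore object] + [LazyStore]
  take LazyStore:  [LazyStore SimpleProxy object] + [LazyStore SimpleProxy object] + [LazyStore object] + [LazyStore]
  take SimpleProxy:  [SimpleProxy object] + [SimpleProxy object] + [object]
  take object:  [object] + [object] + [object]

AsyncView, RemoteGraph, LazyEvent, SmartGraph, SafeIndex, LazyStore, SimpleProxy, object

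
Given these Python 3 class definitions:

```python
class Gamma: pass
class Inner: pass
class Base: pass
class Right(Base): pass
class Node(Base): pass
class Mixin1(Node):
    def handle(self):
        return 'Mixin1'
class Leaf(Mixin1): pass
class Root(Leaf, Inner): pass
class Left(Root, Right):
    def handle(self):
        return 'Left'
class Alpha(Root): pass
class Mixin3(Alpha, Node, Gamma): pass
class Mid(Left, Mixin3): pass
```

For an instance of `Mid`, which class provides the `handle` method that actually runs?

L[Mid] = Mid + merge(L[Left], L[Mixin3], [Left Mixin3])
  take Left:  [Left Root Leaf Mixin1 Node Right Base Inner object] + [Mixin3 Alpha Root Leaf Mixin1 Node Base Inner Gamma object] + [Left Mixin3]
  take Mixin3:  [Root Leaf Mixin1 Node Right Base Inner object] + [Mixin3 Alpha Root Leaf Mixin1 Node Base Inner Gamma object] + [Mixin3]
  take Alpha:  [Root Leaf Mixin1 Node Right Base Inner object] + [Alpha Root Leaf Mixin1 Node Base Inner Gamma object]
  take Root:  [Root Leaf Mixin1 Node Right Base Inner object] + [Root Leaf Mixin1 Node Base Inner Gamma object]
  take Leaf:  [Leaf Mixin1 Node Right Base Inner object] + [Leaf Mixin1 Node Base Inner Gamma object]
  take Mixin1:  [Mixin1 Node Right Base Inner object] + [Mixin1 Node Base Inner Gamma object]
  take Node:  [Node Right Base Inner object] + [Node Base Inner Gamma object]
  take Right:  [Right Base Inner object] + [Base Inner Gamma object]
  take Base:  [Base Inner object] + [Base Inner Gamma object]
  take Inner:  [Inner object] + [Inner Gamma object]
  take Gamma:  [object] + [Gamma object]
  take object:  [object] + [object]
MRO: Mid Left Mixin3 Alpha Root Leaf Mixin1 Node Right Base Inner Gamma object
handle is defined in: Left, Mixin1. First along the MRO is Left.

Left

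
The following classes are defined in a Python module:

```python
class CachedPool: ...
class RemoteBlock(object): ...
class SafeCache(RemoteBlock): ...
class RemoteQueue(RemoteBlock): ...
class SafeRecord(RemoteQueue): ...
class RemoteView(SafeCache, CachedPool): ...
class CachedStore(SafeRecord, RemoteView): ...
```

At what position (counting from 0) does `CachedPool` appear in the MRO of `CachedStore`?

L[CachedStore] = CachedStore + merge(L[SafeRecord], L[RemoteView], [SafeRecord RemoteView])
  take SafeRecord:  [SafeRecord RemoteQueue RemoteBlock object] + [RemoteView SafeCache RemoteBlock CachedPool object] + [SafeRecord RemoteView]
  take RemoteQueue:  [RemoteQueue RemoteBlock object] + [RemoteView SafeCache RemoteBlock CachedPool object] + [RemoteView]
  take RemoteView:  [RemoteBlock object] + [RemoteView SafeCache RemoteBlock CachedPool object] + [RemoteView]
  take SafeCache:  [RemoteBlock object] + [SafeCache RemoteBlock CachedPool object]
  take RemoteBlock:  [RemoteBlock object] + [RemoteBlock CachedPool object]
  take CachedPool:  [object] + [CachedPool object]
  take object:  [object] + [object]
MRO: CachedStore SafeRecord RemoteQueue RemoteView SafeCache RemoteBlock CachedPool object
CachedPool sits at index 6.

6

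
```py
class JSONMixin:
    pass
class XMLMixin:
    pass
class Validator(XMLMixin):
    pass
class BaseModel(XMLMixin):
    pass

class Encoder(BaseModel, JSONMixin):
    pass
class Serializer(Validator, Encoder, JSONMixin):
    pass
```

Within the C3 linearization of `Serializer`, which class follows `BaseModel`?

L[Serializer] = Serializer + merge(L[Validator], L[Encoder], L[JSONMixin], [Validator Encoder JSONMixin])
  take Validator:  [Validator XMLMixin object] + [Encoder BaseModel XMLMixin JSONMixin object] + [JSONMixin object] + [Validator Encoder JSONMixin]
  take Encoder:  [XMLMixin object] + [Encoder BaseModel XMLMixin JSONMixin object] + [JSONMixin object] + [Encoder JSONMixin]
  take BaseModel:  [XMLMixin object] + [BaseModel XMLMixin JSONMixin object] + [JSONMixin object] + [JSONMixin]
  take XMLMixin:  [XMLMixin object] + [XMLMixin JSONMixin object] + [JSONMixin object] + [JSONMixin]
  take JSONMixin:  [object] + [JSONMixin object] + [JSONMixin object] + [JSONMixin]
  take object:  [object] + [object] + [object]
MRO: Serializer Validator Encoder BaseModel XMLMixin JSONMixin object
BaseModel is at position 3; next is XMLMixin.

XMLMixin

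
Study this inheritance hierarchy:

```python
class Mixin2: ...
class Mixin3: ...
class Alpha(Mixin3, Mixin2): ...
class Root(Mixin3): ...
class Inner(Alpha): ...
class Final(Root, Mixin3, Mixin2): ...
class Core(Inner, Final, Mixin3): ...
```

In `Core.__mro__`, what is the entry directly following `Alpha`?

L[Core] = Core + merge(L[Inner], L[Final], L[Mixin3], [Inner Final Mixin3])
  take Inner:  [Inner Alpha Mixin3 Mixin2 object] + [Final Root Mixin3 Mixin2 object] + [Mixin3 object] + [Inner Final Mixin3]
  take Alpha:  [Alpha Mixin3 Mixin2 object] + [Final Root Mixin3 Mixin2 object] + [Mixin3 object] + [Final Mixin3]
  take Final:  [Mixin3 Mixin2 object] + [Final Root Mixin3 Mixin2 object] + [Mixin3 object] + [Final Mixin3]
  take Root:  [Mixin3 Mixin2 object] + [Root Mixin3 Mixin2 object] + [Mixin3 object] + [Mixin3]
  take Mixin3:  [Mixin3 Mixin2 object] + [Mixin3 Mixin2 object] + [Mixin3 object] + [Mixin3]
  take Mixin2:  [Mixin2 object] + [Mixin2 object] + [object]
  take object:  [object] + [object] + [object]
MRO: Core Inner Alpha Final Root Mixin3 Mixin2 object
Alpha is at position 2; next is Final.

Final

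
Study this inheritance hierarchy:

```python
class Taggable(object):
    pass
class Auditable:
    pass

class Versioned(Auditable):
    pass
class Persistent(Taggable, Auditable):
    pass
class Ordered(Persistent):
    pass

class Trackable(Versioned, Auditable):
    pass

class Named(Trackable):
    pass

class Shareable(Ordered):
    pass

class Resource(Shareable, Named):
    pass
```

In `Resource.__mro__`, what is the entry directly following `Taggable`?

L[Resource] = Resource + merge(L[Shareable], L[Named], [Shareable Named])
  take Shareable:  [Shareable Ordered Persistent Taggable Auditable object] + [Named Trackable Versioned Auditable object] + [Shareable Named]
  take Ordered:  [Ordered Persistent Taggable Auditable object] + [Named Trackable Versioned Auditable object] + [Named]
  take Persistent:  [Persistent Taggable Auditable object] + [Named Trackable Versioned Auditable object] + [Named]
  take Taggable:  [Taggable Auditable object] + [Named Trackable Versioned Auditable object] + [Named]
  take Named:  [Auditable object] + [Named Trackable Versioned Auditable object] + [Named]
  take Trackable:  [Auditable object] + [Trackable Versioned Auditable object]
  take Versioned:  [Auditable object] + [Versioned Auditable object]
  take Auditable:  [Auditable object] + [Auditable object]
  take object:  [object] + [object]
MRO: Resource Shareable Ordered Persistent Taggable Named Trackable Versioned Auditable object
Taggable is at position 4; next is Named.

Named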